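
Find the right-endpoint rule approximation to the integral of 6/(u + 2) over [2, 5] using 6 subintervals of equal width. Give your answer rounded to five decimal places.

3.20223

Δu = (5 − 2)/6 = 0.5.
Right endpoints: 2.5, 3, 3.5, 4, 4.5, 5.
f(2.5) = 4/3, f(3) = 1.2, f(3.5) = 12/11, f(4) = 1, f(4.5) = 12/13, f(5) = 6/7.
Sum = Δu · [f(2.5) + f(3) + f(3.5) + ...].
Sum ≈ 3.20223.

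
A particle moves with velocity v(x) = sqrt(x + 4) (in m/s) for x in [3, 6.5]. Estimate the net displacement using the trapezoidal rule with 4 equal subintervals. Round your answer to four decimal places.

Δx = (6.5 − 3)/4 = 0.875.
v(3) ≈ 2.6458, v(3.875) ≈ 2.8062, v(4.75) ≈ 2.9580, v(5.625) ≈ 3.1024, v(6.5) ≈ 3.2404.
T_4 = (Δx/2)·[v(x_0) + 2v(x_1) + 2v(x_2) + 2v(x_3) + v(x_4)].
Sum ≈ 10.3335.

10.3335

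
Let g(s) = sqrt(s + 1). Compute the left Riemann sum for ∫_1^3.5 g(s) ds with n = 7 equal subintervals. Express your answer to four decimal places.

Δs = (3.5 − 1)/7 = 5/14.
Left endpoints: 1, 19/14, 12/7, 29/14, 17/7, 39/14, 22/7.
g(1) ≈ 1.4142, g(19/14) ≈ 1.5353, g(12/7) ≈ 1.6475, g(29/14) ≈ 1.7525, g(17/7) ≈ 1.8516, g(39/14) ≈ 1.9457, g(22/7) ≈ 2.0354.
Sum = Δs · [g(1) + g(19/14) + g(12/7) + ...].
Sum ≈ 4.3508.

4.3508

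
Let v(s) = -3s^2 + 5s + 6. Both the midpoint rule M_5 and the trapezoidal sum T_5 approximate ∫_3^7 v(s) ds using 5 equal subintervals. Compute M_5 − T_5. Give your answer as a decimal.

M_5 = -191.36.
T_5 = -193.28.
M_5 − T_5 = 1.92.

1.92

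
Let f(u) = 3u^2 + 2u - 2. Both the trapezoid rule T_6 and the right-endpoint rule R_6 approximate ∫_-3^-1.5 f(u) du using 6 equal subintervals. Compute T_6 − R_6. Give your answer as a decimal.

2.15625

T_6 = 13.921875.
R_6 = 11.765625.
T_6 − R_6 = 2.15625.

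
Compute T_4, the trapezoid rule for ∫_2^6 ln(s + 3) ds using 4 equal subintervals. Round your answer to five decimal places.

Δs = (6 − 2)/4 = 1.
f(2) ≈ 1.60944, f(3) ≈ 1.79176, f(4) ≈ 1.94591, f(5) ≈ 2.07944, f(6) ≈ 2.19722.
T_4 = (Δs/2)·[f(s_0) + 2f(s_1) + 2f(s_2) + 2f(s_3) + f(s_4)].
Sum ≈ 7.72044.

7.72044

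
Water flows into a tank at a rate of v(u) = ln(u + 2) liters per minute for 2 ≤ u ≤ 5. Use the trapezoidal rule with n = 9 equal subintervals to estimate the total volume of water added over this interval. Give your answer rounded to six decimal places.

5.075202

Δu = (5 − 2)/9 = 1/3.
v(2) ≈ 1.386294, v(7/3) ≈ 1.466337, v(8/3) ≈ 1.540445, v(3) ≈ 1.609438, v(10/3) ≈ 1.673976, v(11/3) ≈ 1.734601, v(4) ≈ 1.791759, v(13/3) ≈ 1.845827, v(14/3) ≈ 1.897120, v(5) ≈ 1.945910.
T_9 = (Δu/2)·[v(u_0) + 2v(u_1) + ... + 2v(u_{8}) + v(u_9)].
Sum ≈ 5.075202.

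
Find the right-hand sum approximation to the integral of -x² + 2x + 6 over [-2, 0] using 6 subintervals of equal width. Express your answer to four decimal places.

6.6296

Δx = (0 − (-2))/6 = 1/3.
Right endpoints: -5/3, -4/3, -1, -2/3, -1/3, 0.
f(-5/3) = -1/9, f(-4/3) = 14/9, f(-1) = 3, f(-2/3) = 38/9, f(-1/3) = 47/9, f(0) = 6.
Sum = Δx · [f(-5/3) + f(-4/3) + f(-1) + ...].
Sum ≈ 6.6296.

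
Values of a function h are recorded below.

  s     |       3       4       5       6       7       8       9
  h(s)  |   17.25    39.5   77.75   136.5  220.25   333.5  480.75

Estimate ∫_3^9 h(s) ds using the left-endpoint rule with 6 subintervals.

Δs = 1.
Sum = 1·[17.25 + 39.5 + 77.75 + 136.5 + 220.25 + 333.5] = 824.75.

824.75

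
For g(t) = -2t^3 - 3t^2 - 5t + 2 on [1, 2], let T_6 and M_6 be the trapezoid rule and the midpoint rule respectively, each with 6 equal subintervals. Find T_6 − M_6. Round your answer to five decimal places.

-0.08333

T_6 ≈ -20.0555556.
M_6 ≈ -19.9722222.
T_6 − M_6 ≈ -0.08333.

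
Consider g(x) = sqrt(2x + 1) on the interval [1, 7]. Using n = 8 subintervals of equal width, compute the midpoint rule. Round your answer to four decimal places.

Δx = (7 − 1)/8 = 0.75.
Midpoints: 1.375, 2.125, 2.875, 3.625, 4.375, 5.125, 5.875, 6.625.
g(1.375) ≈ 1.9365, g(2.125) ≈ 2.2913, g(2.875) ≈ 2.5981, g(3.625) ≈ 2.8723, g(4.375) ≈ 3.1225, g(5.125) ≈ 3.3541, g(5.875) ≈ 3.5707, g(6.625) ≈ 3.7749.
Sum = Δx · [g(1.375) + g(2.125) + g(2.875) + ...].
Sum ≈ 17.6403.

17.6403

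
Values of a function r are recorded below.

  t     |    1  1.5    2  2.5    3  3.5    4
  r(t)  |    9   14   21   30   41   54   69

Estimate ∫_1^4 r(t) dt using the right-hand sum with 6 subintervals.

Δt = 0.5.
Sum = 0.5·[14 + 21 + 30 + 41 + 54 + 69] = 114.5.

114.5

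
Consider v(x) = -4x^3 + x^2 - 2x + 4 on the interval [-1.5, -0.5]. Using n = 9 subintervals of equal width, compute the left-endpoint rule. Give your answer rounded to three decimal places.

Δx = (-0.5 − (-1.5))/9 = 1/9.
Left endpoints: -1.5, -25/18, -23/18, -7/6, -19/18, -17/18, -5/6, -13/18, -11/18.
v(-1.5) = 22.75, v(-25/18) = 56639/2916, v(-23/18) = 48211/2916, v(-7/6) = 1517/108, v(-19/18) = 34787/2916, v(-17/18) = 29599/2916, v(-5/6) = 937/108, v(-13/18) = 21791/2916, v(-11/18) = 18979/2916.
Sum = Δx · [v(-1.5) + v(-25/18) + v(-23/18) + ...].
Sum ≈ 13.055.

13.055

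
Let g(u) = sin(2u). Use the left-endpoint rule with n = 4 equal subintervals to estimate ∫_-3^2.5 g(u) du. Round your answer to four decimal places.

0.9436

Δu = (2.5 − (-3))/4 = 1.375.
Left endpoints: -3, -1.625, -0.25, 1.125.
g(-3) ≈ 0.2794, g(-1.625) ≈ 0.1082, g(-0.25) ≈ -0.4794, g(1.125) ≈ 0.7781.
Sum = Δu · [g(-3) + g(-1.625) + g(-0.25) + g(1.125)].
Sum ≈ 0.9436.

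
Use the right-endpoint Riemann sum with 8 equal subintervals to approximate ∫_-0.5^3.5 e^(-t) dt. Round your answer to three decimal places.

Δt = (3.5 − (-0.5))/8 = 0.5.
Right endpoints: 0, 0.5, 1, 1.5, 2, 2.5, 3, 3.5.
f(0) ≈ 1.000, f(0.5) ≈ 0.607, f(1) ≈ 0.368, f(1.5) ≈ 0.223, f(2) ≈ 0.135, f(2.5) ≈ 0.082, f(3) ≈ 0.050, f(3.5) ≈ 0.030.
Sum = Δt · [f(0) + f(0.5) + f(1) + ...].
Sum ≈ 1.247.

1.247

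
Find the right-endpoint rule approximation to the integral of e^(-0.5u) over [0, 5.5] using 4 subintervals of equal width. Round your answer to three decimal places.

1.302

Δu = (5.5 − 0)/4 = 1.375.
Right endpoints: 1.375, 2.75, 4.125, 5.5.
f(1.375) ≈ 0.503, f(2.75) ≈ 0.253, f(4.125) ≈ 0.127, f(5.5) ≈ 0.064.
Sum = Δu · [f(1.375) + f(2.75) + f(4.125) + f(5.5)].
Sum ≈ 1.302.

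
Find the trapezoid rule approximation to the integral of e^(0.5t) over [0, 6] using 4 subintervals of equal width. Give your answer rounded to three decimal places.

Δt = (6 − 0)/4 = 1.5.
f(0) ≈ 1.000, f(1.5) ≈ 2.117, f(3) ≈ 4.482, f(4.5) ≈ 9.488, f(6) ≈ 20.086.
T_4 = (Δt/2)·[f(t_0) + 2f(t_1) + 2f(t_2) + 2f(t_3) + f(t_4)].
Sum ≈ 39.944.

39.944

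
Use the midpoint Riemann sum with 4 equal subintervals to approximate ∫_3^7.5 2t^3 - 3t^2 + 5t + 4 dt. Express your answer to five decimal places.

Δt = (7.5 − 3)/4 = 1.125.
Midpoints: 3.5625, 4.6875, 5.8125, 6.9375.
f(3.5625) = 151889/2048, f(4.6875) = 343067/2048, f(5.8125) = 664493/2048, f(6.9375) = 1151159/2048.
Sum = Δt · [f(3.5625) + f(4.6875) + f(5.8125) + f(6.9375)].
Sum ≈ 1269.25488.

1269.25488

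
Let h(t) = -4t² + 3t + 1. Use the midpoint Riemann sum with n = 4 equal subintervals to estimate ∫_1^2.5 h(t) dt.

-10.0546875

Δt = (2.5 − 1)/4 = 0.375.
Midpoints: 1.1875, 1.5625, 1.9375, 2.3125.
h(1.1875) = -1.078125, h(1.5625) = -4.078125, h(1.9375) = -8.203125, h(2.3125) = -13.453125.
Sum = Δt · [h(1.1875) + h(1.5625) + h(1.9375) + h(2.3125)].
Sum = -10.0546875.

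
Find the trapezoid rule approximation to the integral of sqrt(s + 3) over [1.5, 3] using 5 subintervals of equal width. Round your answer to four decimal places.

Δs = (3 − 1.5)/5 = 0.3.
f(1.5) ≈ 2.1213, f(1.8) ≈ 2.1909, f(2.1) ≈ 2.2583, f(2.4) ≈ 2.3238, f(2.7) ≈ 2.3875, f(3) ≈ 2.4495.
T_5 = (Δs/2)·[f(s_0) + 2f(s_1) + ... + 2f(s_{4}) + f(s_5)].
Sum ≈ 3.4338.

3.4338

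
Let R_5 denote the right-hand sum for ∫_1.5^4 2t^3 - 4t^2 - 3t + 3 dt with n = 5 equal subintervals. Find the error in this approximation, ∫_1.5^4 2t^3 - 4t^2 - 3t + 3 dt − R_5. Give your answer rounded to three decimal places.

Exact integral: ∫_1.5^4 f(t) dt ≈ 31.51042.
R_5 = 47.5.
Error ≈ 31.51042 − 47.5 ≈ -15.990.

-15.990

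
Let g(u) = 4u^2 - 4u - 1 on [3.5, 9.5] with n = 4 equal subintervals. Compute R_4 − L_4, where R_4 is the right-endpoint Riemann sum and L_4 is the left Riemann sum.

432

R_4 = 1149.
L_4 = 717.
R_4 − L_4 = 432.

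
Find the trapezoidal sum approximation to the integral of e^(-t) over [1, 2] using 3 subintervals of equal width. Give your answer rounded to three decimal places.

0.235

Δt = (2 − 1)/3 = 1/3.
f(1) ≈ 0.368, f(4/3) ≈ 0.264, f(5/3) ≈ 0.189, f(2) ≈ 0.135.
T_3 = (Δt/2)·[f(t_0) + 2f(t_1) + 2f(t_2) + f(t_3)].
Sum ≈ 0.235.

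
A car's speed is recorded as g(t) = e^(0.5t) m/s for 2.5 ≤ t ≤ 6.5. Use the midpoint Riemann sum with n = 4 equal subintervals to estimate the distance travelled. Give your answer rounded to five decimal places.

44.13878

Δt = (6.5 − 2.5)/4 = 1.
Midpoints: 3, 4, 5, 6.
g(3) ≈ 4.48169, g(4) ≈ 7.38906, g(5) ≈ 12.18249, g(6) ≈ 20.08554.
Sum = Δt · [g(3) + g(4) + g(5) + g(6)].
Sum ≈ 44.13878.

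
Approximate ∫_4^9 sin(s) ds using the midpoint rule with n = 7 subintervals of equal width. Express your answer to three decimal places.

0.263

Δs = (9 − 4)/7 = 5/7.
Midpoints: 61/14, 71/14, 81/14, 6.5, 101/14, 111/14, 121/14.
f(61/14) ≈ -0.938, f(71/14) ≈ -0.936, f(81/14) ≈ -0.477, f(6.5) ≈ 0.215, f(101/14) ≈ 0.802, f(111/14) ≈ 0.997, f(121/14) ≈ 0.705.
Sum = Δs · [f(61/14) + f(71/14) + f(81/14) + ...].
Sum ≈ 0.263.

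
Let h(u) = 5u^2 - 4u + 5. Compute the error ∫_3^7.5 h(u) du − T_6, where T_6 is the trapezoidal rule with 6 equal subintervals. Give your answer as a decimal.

Exact integral: ∫_3^7.5 h(u) du = 586.125.
T_6 = 588.234375.
Error = 586.125 − 588.234375 = -2.109375.

-2.109375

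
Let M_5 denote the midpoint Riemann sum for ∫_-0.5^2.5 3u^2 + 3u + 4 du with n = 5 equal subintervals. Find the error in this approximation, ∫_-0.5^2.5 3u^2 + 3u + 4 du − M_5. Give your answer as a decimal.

Exact integral: ∫_-0.5^2.5 f(u) du = 36.75.
M_5 = 36.48.
Error = 36.75 − 36.48 = 0.27.

0.27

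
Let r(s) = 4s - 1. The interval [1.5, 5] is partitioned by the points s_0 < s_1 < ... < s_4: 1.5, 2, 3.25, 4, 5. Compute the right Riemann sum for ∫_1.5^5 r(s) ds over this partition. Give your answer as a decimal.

Subinterval widths: 0.5, 1.25, 0.75, 1.
Right endpoints: 2, 3.25, 4, 5.
r(2) = 7, r(3.25) = 12, r(4) = 15, r(5) = 19.
Sum = Σ Δs_i · r(s_i).
Sum = 48.75.

48.75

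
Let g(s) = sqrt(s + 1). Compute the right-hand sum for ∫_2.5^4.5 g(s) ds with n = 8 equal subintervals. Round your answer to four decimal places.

Δs = (4.5 − 2.5)/8 = 0.25.
Right endpoints: 2.75, 3, 3.25, 3.5, 3.75, 4, 4.25, 4.5.
g(2.75) ≈ 1.9365, g(3) ≈ 2.0000, g(3.25) ≈ 2.0616, g(3.5) ≈ 2.1213, g(3.75) ≈ 2.1794, g(4) ≈ 2.2361, g(4.25) ≈ 2.2913, g(4.5) ≈ 2.3452.
Sum = Δs · [g(2.75) + g(3) + g(3.25) + ...].
Sum ≈ 4.2928.

4.2928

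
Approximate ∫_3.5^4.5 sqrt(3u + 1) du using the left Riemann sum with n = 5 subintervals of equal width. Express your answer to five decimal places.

Δu = (4.5 − 3.5)/5 = 0.2.
Left endpoints: 3.5, 3.7, 3.9, 4.1, 4.3.
f(3.5) ≈ 3.39116, f(3.7) ≈ 3.47851, f(3.9) ≈ 3.56371, f(4.1) ≈ 3.64692, f(4.3) ≈ 3.72827.
Sum = Δu · [f(3.5) + f(3.7) + f(3.9) + f(4.1) + f(4.3)].
Sum ≈ 3.56171.

3.56171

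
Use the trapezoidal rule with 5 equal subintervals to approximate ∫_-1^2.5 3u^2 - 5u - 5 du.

Δu = (2.5 − (-1))/5 = 0.7.
f(-1) = 3, f(-0.3) = -3.23, f(0.4) = -6.52, f(1.1) = -6.87, f(1.8) = -4.28, f(2.5) = 1.25.
T_5 = (Δu/2)·[f(u_0) + 2f(u_1) + ... + 2f(u_{4}) + f(u_5)].
Sum = -13.1425.

-13.1425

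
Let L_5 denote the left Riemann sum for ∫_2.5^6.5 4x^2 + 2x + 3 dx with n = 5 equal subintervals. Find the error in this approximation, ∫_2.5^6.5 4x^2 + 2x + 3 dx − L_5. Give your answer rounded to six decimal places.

Exact integral: ∫_2.5^6.5 f(x) dx ≈ 393.33333333.
L_5 = 334.24.
Error ≈ 393.33333333 − 334.24 ≈ 59.093333.

59.093333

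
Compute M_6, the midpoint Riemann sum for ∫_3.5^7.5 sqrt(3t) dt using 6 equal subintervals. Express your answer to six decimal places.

Δt = (7.5 − 3.5)/6 = 2/3.
Midpoints: 23/6, 4.5, 31/6, 35/6, 6.5, 43/6.
f(23/6) ≈ 3.391165, f(4.5) ≈ 3.674235, f(31/6) ≈ 3.937004, f(35/6) ≈ 4.183300, f(6.5) ≈ 4.415880, f(43/6) ≈ 4.636809.
Sum = Δt · [f(23/6) + f(4.5) + f(31/6) + ...].
Sum ≈ 16.158929.

16.158929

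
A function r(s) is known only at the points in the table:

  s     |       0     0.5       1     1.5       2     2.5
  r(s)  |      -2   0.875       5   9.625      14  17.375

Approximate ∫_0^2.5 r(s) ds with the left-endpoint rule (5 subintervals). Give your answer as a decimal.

Δs = 0.5.
Sum = 0.5·[(-2) + 0.875 + 5 + 9.625 + 14] = 13.75.

13.75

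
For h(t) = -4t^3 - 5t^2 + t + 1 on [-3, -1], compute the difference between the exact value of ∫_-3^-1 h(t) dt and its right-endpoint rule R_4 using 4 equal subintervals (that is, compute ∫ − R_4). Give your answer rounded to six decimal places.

Exact integral: ∫_-3^-1 h(t) dt ≈ 34.66666667.
R_4 = 20.75.
Error ≈ 34.66666667 − 20.75 ≈ 13.916667.

13.916667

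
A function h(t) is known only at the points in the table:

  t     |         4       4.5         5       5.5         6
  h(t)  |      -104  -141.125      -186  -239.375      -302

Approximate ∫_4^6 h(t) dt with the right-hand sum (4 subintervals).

Δt = 0.5.
Sum = 0.5·[(-141.125) + (-186) + (-239.375) + (-302)] = -434.25.

-434.25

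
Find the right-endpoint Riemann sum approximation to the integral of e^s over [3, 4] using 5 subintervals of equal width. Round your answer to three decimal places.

38.079

Δs = (4 − 3)/5 = 0.2.
Right endpoints: 3.2, 3.4, 3.6, 3.8, 4.
f(3.2) ≈ 24.533, f(3.4) ≈ 29.964, f(3.6) ≈ 36.598, f(3.8) ≈ 44.701, f(4) ≈ 54.598.
Sum = Δs · [f(3.2) + f(3.4) + f(3.6) + f(3.8) + f(4)].
Sum ≈ 38.079.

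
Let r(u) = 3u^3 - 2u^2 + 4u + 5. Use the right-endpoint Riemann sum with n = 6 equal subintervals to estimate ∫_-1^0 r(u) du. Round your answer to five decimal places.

Δu = (0 − (-1))/6 = 1/6.
Right endpoints: -5/6, -2/3, -0.5, -1/3, -1/6, 0.
r(-5/6) = -35/24, r(-2/3) = 5/9, r(-0.5) = 2.125, r(-1/3) = 10/3, r(-1/6) = 307/72, r(0) = 5.
Sum = Δu · [r(-5/6) + r(-2/3) + r(-0.5) + ...].
Sum ≈ 2.30324.

2.30324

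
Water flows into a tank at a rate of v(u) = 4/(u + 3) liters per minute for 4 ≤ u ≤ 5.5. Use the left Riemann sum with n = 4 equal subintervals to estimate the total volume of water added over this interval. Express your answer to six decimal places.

Δu = (5.5 − 4)/4 = 0.375.
Left endpoints: 4, 4.375, 4.75, 5.125.
v(4) = 4/7, v(4.375) = 32/59, v(4.75) = 16/31, v(5.125) = 32/65.
Sum = Δu · [v(4) + v(4.375) + v(4.75) + v(5.125)].
Sum ≈ 0.795839.

0.795839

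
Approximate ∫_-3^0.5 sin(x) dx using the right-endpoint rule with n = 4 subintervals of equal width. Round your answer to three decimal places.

Δx = (0.5 − (-3))/4 = 0.875.
Right endpoints: -2.125, -1.25, -0.375, 0.5.
f(-2.125) ≈ -0.850, f(-1.25) ≈ -0.949, f(-0.375) ≈ -0.366, f(0.5) ≈ 0.479.
Sum = Δx · [f(-2.125) + f(-1.25) + f(-0.375) + f(0.5)].
Sum ≈ -1.475.

-1.475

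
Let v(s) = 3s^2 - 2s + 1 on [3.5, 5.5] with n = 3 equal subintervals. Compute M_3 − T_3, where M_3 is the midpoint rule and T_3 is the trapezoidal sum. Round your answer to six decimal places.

M_3 ≈ 107.27777778.
T_3 ≈ 107.94444444.
M_3 − T_3 ≈ -0.666667.

-0.666667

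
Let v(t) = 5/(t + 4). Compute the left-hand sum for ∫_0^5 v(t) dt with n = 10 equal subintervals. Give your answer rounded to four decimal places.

Δt = (5 − 0)/10 = 0.5.
Left endpoints: 0, 0.5, 1, 1.5, 2, 2.5, 3, 3.5, 4, 4.5.
v(0) = 1.25, v(0.5) = 10/9, v(1) = 1, v(1.5) = 10/11, v(2) = 5/6, v(2.5) = 10/13, v(3) = 5/7, v(3.5) = 2/3, v(4) = 0.625, v(4.5) = 10/17.
Sum = Δt · [v(0) + v(0.5) + v(1) + ...].
Sum ≈ 4.2335.

4.2335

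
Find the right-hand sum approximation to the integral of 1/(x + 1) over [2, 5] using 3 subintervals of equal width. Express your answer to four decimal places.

Δx = (5 − 2)/3 = 1.
Right endpoints: 3, 4, 5.
f(3) = 0.25, f(4) = 0.2, f(5) = 1/6.
Sum = Δx · [f(3) + f(4) + f(5)].
Sum ≈ 0.6167.

0.6167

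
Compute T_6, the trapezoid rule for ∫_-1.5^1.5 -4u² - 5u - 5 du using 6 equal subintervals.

Δu = (1.5 − (-1.5))/6 = 0.5.
f(-1.5) = -6.5, f(-1) = -4, f(-0.5) = -3.5, f(0) = -5, f(0.5) = -8.5, f(1) = -14, f(1.5) = -21.5.
T_6 = (Δu/2)·[f(u_0) + 2f(u_1) + ... + 2f(u_{5}) + f(u_6)].
Sum = -24.5.

-24.5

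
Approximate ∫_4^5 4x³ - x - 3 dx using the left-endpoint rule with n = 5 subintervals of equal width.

Δx = (5 − 4)/5 = 0.2.
Left endpoints: 4, 4.2, 4.4, 4.6, 4.8.
f(4) = 249, f(4.2) = 289.152, f(4.4) = 333.336, f(4.6) = 381.744, f(4.8) = 434.568.
Sum = Δx · [f(4) + f(4.2) + f(4.4) + f(4.6) + f(4.8)].
Sum = 337.56.

337.56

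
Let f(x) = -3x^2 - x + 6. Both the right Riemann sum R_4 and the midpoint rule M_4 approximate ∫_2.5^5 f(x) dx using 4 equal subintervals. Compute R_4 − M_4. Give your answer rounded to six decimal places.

-19.091797

R_4 = -122.59765625.
M_4 ≈ -103.50585938.
R_4 − M_4 ≈ -19.091797.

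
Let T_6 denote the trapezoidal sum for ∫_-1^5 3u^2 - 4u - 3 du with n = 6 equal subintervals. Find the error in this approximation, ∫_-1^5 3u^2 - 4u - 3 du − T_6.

-3

Exact integral: ∫_-1^5 f(u) du = 60.
T_6 = 63.
Error = 60 − 63 = -3.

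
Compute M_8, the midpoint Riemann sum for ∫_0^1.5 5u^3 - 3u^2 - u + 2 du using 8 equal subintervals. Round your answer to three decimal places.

Δu = (1.5 − 0)/8 = 0.1875.
Midpoints: 0.09375, 0.28125, 0.46875, 0.65625, 0.84375, 1.03125, 1.21875, 1.40625.
f(0.09375) = 61735/32768, f(0.28125) = 52189/32768, f(0.46875) = 45451/32768, f(0.65625) = 48001/32768, f(0.84375) = 66319/32768, f(1.03125) = 106885/32768, f(1.21875) = 176179/32768, f(1.40625) = 280681/32768.
Sum = Δu · [f(0.09375) + f(0.28125) + f(0.46875) + ...].
Sum ≈ 4.792.

4.792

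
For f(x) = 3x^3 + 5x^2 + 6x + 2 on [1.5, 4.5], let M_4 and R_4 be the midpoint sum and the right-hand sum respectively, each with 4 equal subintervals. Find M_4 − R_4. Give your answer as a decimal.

-152.71875

M_4 = 505.5.
R_4 = 658.21875.
M_4 − R_4 = -152.71875.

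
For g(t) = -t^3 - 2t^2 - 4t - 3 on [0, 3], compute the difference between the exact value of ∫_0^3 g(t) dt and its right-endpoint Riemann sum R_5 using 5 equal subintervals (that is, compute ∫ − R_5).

Exact integral: ∫_0^3 g(t) dt = -65.25.
R_5 = -83.52.
Error = -65.25 − (-83.52) = 18.27.

18.27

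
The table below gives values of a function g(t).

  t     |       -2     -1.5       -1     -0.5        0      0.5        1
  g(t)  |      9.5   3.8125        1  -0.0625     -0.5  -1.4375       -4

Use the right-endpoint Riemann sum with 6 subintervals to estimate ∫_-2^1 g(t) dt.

-0.59375

Δt = 0.5.
Sum = 0.5·[3.8125 + 1 + (-0.0625) + (-0.5) + (-1.4375) + (-4)] = -0.59375.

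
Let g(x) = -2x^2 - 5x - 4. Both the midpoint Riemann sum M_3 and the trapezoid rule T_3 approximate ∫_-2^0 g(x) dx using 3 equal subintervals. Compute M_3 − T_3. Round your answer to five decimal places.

0.44444

M_3 ≈ -3.1851852.
T_3 ≈ -3.6296296.
M_3 − T_3 ≈ 0.44444.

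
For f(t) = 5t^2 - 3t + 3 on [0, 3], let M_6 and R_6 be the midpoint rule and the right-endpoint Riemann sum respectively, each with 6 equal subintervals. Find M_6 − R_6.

-9.9375

M_6 = 40.1875.
R_6 = 50.125.
M_6 − R_6 = -9.9375.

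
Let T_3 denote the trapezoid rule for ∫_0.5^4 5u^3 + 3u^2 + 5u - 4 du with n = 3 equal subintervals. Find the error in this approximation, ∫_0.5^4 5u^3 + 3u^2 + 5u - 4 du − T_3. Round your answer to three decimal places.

-29.179

Exact integral: ∫_0.5^4 f(u) du = 409.171875.
T_3 ≈ 438.35069.
Error ≈ 409.171875 − 438.35069 ≈ -29.179.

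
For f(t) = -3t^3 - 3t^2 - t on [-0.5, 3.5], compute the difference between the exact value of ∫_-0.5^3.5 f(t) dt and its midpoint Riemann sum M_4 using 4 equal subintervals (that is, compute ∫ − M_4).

-5.5

Exact integral: ∫_-0.5^3.5 f(t) dt = -161.5.
M_4 = -156.
Error = -161.5 − (-156) = -5.5.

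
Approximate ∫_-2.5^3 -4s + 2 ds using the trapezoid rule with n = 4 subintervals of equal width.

5.5

Δs = (3 − (-2.5))/4 = 1.375.
f(-2.5) = 12, f(-1.125) = 6.5, f(0.25) = 1, f(1.625) = -4.5, f(3) = -10.
T_4 = (Δs/2)·[f(s_0) + 2f(s_1) + 2f(s_2) + 2f(s_3) + f(s_4)].
Sum = 5.5.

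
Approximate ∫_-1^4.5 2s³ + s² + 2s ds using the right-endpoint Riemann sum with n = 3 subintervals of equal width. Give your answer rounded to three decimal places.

486.546

Δs = (4.5 − (-1))/3 = 11/6.
Right endpoints: 5/6, 8/3, 4.5.
f(5/6) = 95/27, f(8/3) = 1360/27, f(4.5) = 211.5.
Sum = Δs · [f(5/6) + f(8/3) + f(4.5)].
Sum ≈ 486.546.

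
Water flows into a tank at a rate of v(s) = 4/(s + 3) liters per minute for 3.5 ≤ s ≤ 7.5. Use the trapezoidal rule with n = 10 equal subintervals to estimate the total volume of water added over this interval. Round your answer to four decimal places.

1.9191

Δs = (7.5 − 3.5)/10 = 0.4.
v(3.5) = 8/13, v(3.9) = 40/69, v(4.3) = 40/73, v(4.7) = 40/77, v(5.1) = 40/81, v(5.5) = 8/17, v(5.9) = 40/89, v(6.3) = 40/93, v(6.7) = 40/97, v(7.1) = 40/101, v(7.5) = 8/21.
T_10 = (Δs/2)·[v(s_0) + 2v(s_1) + ... + 2v(s_{9}) + v(s_10)].
Sum ≈ 1.9191.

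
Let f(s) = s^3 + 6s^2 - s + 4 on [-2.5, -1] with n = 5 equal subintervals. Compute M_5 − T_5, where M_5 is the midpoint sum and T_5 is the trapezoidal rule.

M_5 = 28.3509375.
T_5 = 28.37625.
M_5 − T_5 = -0.0253125.

-0.0253125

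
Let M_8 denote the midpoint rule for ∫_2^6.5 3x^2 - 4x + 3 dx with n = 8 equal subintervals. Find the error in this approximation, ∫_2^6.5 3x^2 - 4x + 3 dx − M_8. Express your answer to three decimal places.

0.356

Exact integral: ∫_2^6.5 f(x) dx = 203.625.
M_8 ≈ 203.26904.
Error ≈ 203.625 − 203.26904 ≈ 0.356.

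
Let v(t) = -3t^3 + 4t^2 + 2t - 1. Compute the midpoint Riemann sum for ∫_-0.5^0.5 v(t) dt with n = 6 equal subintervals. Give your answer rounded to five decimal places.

-0.67593

Δt = (0.5 − (-0.5))/6 = 1/6.
Midpoints: -5/12, -0.25, -1/12, 1/12, 0.25, 5/12.
v(-5/12) = -0.921875, v(-0.25) = -1.203125, v(-1/12) = -655/576, v(1/12) = -155/192, v(0.25) = -0.296875, v(5/12) = 179/576.
Sum = Δt · [v(-5/12) + v(-0.25) + v(-1/12) + ...].
Sum ≈ -0.67593.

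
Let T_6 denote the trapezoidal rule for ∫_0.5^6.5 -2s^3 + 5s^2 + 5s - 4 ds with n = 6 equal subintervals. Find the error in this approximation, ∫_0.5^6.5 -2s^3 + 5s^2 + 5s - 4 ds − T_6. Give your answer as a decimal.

16

Exact integral: ∫_0.5^6.5 f(s) ds = -354.
T_6 = -370.
Error = -354 − (-370) = 16.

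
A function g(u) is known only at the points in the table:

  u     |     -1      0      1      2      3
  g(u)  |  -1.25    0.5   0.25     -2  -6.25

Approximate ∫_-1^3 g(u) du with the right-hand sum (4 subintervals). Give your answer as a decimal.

Δu = 1.
Sum = 1·[0.5 + 0.25 + (-2) + (-6.25)] = -7.5.

-7.5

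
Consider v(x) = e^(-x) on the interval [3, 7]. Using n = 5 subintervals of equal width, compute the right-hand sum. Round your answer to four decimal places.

0.0319

Δx = (7 − 3)/5 = 0.8.
Right endpoints: 3.8, 4.6, 5.4, 6.2, 7.
v(3.8) ≈ 0.0224, v(4.6) ≈ 0.0101, v(5.4) ≈ 0.0045, v(6.2) ≈ 0.0020, v(7) ≈ 0.0009.
Sum = Δx · [v(3.8) + v(4.6) + v(5.4) + v(6.2) + v(7)].
Sum ≈ 0.0319.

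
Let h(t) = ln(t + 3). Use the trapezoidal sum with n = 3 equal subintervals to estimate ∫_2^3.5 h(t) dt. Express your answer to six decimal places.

2.618564

Δt = (3.5 − 2)/3 = 0.5.
h(2) ≈ 1.609438, h(2.5) ≈ 1.704748, h(3) ≈ 1.791759, h(3.5) ≈ 1.871802.
T_3 = (Δt/2)·[h(t_0) + 2h(t_1) + 2h(t_2) + h(t_3)].
Sum ≈ 2.618564.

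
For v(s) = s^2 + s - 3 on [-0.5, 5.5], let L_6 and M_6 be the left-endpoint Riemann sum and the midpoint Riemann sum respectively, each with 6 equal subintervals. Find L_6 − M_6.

-16.5

L_6 = 35.5.
M_6 = 52.
L_6 − M_6 = -16.5.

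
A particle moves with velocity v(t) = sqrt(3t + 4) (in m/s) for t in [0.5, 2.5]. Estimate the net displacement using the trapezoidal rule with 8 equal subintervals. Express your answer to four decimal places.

5.7989

Δt = (2.5 − 0.5)/8 = 0.25.
v(0.5) ≈ 2.3452, v(0.75) ≈ 2.5000, v(1) ≈ 2.6458, v(1.25) ≈ 2.7839, v(1.5) ≈ 2.9155, v(1.75) ≈ 3.0414, v(2) ≈ 3.1623, v(2.25) ≈ 3.2787, v(2.5) ≈ 3.3912.
T_8 = (Δt/2)·[v(t_0) + 2v(t_1) + ... + 2v(t_{7}) + v(t_8)].
Sum ≈ 5.7989.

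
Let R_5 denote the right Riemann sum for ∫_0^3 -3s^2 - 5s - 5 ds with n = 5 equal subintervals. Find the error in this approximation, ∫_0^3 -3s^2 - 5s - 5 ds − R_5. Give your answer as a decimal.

13.14

Exact integral: ∫_0^3 f(s) ds = -64.5.
R_5 = -77.64.
Error = -64.5 − (-77.64) = 13.14.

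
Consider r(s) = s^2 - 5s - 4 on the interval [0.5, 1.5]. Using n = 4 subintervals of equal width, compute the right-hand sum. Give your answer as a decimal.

-8.28125

Δs = (1.5 − 0.5)/4 = 0.25.
Right endpoints: 0.75, 1, 1.25, 1.5.
r(0.75) = -7.1875, r(1) = -8, r(1.25) = -8.6875, r(1.5) = -9.25.
Sum = Δs · [r(0.75) + r(1) + r(1.25) + r(1.5)].
Sum = -8.28125.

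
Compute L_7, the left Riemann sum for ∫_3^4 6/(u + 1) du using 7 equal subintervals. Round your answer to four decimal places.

1.3605

Δu = (4 − 3)/7 = 1/7.
Left endpoints: 3, 22/7, 23/7, 24/7, 25/7, 26/7, 27/7.
f(3) = 1.5, f(22/7) = 42/29, f(23/7) = 1.4, f(24/7) = 42/31, f(25/7) = 1.3125, f(26/7) = 14/11, f(27/7) = 21/17.
Sum = Δu · [f(3) + f(22/7) + f(23/7) + ...].
Sum ≈ 1.3605.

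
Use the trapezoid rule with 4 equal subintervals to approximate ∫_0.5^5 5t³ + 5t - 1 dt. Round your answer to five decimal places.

877.70215

Δt = (5 − 0.5)/4 = 1.125.
f(0.5) = 2.125, f(1.625) = 14633/512, f(2.75) = 116.734375, f(3.875) = 158363/512, f(5) = 649.
T_4 = (Δt/2)·[f(t_0) + 2f(t_1) + 2f(t_2) + 2f(t_3) + f(t_4)].
Sum ≈ 877.70215.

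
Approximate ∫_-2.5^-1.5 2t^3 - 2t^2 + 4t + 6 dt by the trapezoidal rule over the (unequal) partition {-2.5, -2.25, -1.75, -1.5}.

Subinterval widths: 0.25, 0.5, 0.25.
f(-2.5) = -47.75, f(-2.25) = -35.90625, f(-1.75) = -17.84375, f(-1.5) = -11.25.
On each subinterval the trapezoid contributes (Δt_i/2)·[f(t_{i-1}) + f(t_i)].
Sum = -27.53125.

-27.53125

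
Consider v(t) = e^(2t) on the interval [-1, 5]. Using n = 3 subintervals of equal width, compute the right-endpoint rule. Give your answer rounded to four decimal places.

Δt = (5 − (-1))/3 = 2.
Right endpoints: 1, 3, 5.
v(1) ≈ 7.3891, v(3) ≈ 403.4288, v(5) ≈ 22026.4658.
Sum = Δt · [v(1) + v(3) + v(5)].
Sum ≈ 44874.5673.

44874.5673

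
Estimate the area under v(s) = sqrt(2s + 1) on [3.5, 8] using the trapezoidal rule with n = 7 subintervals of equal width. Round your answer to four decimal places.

15.8180

Δs = (8 − 3.5)/7 = 9/14.
v(3.5) ≈ 2.8284, v(29/7) ≈ 3.0472, v(67/14) ≈ 3.2514, v(38/7) ≈ 3.4434, v(85/14) ≈ 3.6253, v(47/7) ≈ 3.7985, v(103/14) ≈ 3.9641, v(8) ≈ 4.1231.
T_7 = (Δs/2)·[v(s_0) + 2v(s_1) + ... + 2v(s_{6}) + v(s_7)].
Sum ≈ 15.8180.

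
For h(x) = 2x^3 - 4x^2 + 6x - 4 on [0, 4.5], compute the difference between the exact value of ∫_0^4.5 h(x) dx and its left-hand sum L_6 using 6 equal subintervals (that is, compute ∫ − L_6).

Exact integral: ∫_0^4.5 h(x) dx = 126.28125.
L_6 = 82.1953125.
Error = 126.28125 − 82.1953125 = 44.0859375.

44.0859375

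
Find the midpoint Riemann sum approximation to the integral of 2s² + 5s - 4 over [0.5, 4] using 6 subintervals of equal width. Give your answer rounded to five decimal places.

67.75984

Δs = (4 − 0.5)/6 = 7/12.
Midpoints: 19/24, 1.375, 47/24, 61/24, 3.125, 89/24.
f(19/24) = 349/288, f(1.375) = 6.65625, f(47/24) = 3877/288, f(61/24) = 6229/288, f(3.125) = 31.15625, f(89/24) = 12109/288.
Sum = Δs · [f(19/24) + f(1.375) + f(47/24) + ...].
Sum ≈ 67.75984.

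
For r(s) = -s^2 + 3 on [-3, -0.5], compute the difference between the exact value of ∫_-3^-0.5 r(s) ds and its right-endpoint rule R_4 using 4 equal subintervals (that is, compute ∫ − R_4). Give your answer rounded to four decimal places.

Exact integral: ∫_-3^-0.5 r(s) ds ≈ -1.458333.
R_4 = 1.11328125.
Error ≈ -1.458333 − 1.11328125 ≈ -2.5716.

-2.5716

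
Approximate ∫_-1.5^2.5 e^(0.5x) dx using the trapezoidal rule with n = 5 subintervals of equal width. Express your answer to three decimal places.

6.116

Δx = (2.5 − (-1.5))/5 = 0.8.
f(-1.5) ≈ 0.472, f(-0.7) ≈ 0.705, f(0.1) ≈ 1.051, f(0.9) ≈ 1.568, f(1.7) ≈ 2.340, f(2.5) ≈ 3.490.
T_5 = (Δx/2)·[f(x_0) + 2f(x_1) + ... + 2f(x_{4}) + f(x_5)].
Sum ≈ 6.116.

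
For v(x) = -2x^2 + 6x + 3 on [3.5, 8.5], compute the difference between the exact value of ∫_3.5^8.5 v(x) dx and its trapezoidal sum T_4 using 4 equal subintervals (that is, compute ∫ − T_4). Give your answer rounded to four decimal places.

2.6042

Exact integral: ∫_3.5^8.5 v(x) dx ≈ -185.833333.
T_4 = -188.4375.
Error ≈ -185.833333 − (-188.4375) ≈ 2.6042.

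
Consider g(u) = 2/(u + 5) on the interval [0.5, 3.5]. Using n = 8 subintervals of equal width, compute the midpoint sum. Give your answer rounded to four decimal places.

Δu = (3.5 − 0.5)/8 = 0.375.
Midpoints: 0.6875, 1.0625, 1.4375, 1.8125, 2.1875, 2.5625, 2.9375, 3.3125.
g(0.6875) = 32/91, g(1.0625) = 32/97, g(1.4375) = 32/103, g(1.8125) = 32/109, g(2.1875) = 32/115, g(2.5625) = 32/121, g(2.9375) = 32/127, g(3.3125) = 32/133.
Sum = Δu · [g(0.6875) + g(1.0625) + g(1.4375) + ...].
Sum ≈ 0.8704.

0.8704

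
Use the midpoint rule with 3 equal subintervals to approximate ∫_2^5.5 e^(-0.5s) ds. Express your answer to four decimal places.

0.5994

Δs = (5.5 − 2)/3 = 7/6.
Midpoints: 31/12, 3.75, 59/12.
f(31/12) ≈ 0.2748, f(3.75) ≈ 0.1534, f(59/12) ≈ 0.0856.
Sum = Δs · [f(31/12) + f(3.75) + f(59/12)].
Sum ≈ 0.5994.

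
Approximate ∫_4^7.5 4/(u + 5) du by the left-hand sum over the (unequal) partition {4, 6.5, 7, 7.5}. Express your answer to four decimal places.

1.4517

Subinterval widths: 2.5, 0.5, 0.5.
Left endpoints: 4, 6.5, 7.
f(4) = 4/9, f(6.5) = 8/23, f(7) = 1/3.
Sum = Σ Δu_i · f(u_i).
Sum ≈ 1.4517.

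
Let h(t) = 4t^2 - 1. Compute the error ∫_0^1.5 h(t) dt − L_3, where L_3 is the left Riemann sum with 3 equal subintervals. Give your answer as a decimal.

2

Exact integral: ∫_0^1.5 h(t) dt = 3.
L_3 = 1.
Error = 3 − 1 = 2.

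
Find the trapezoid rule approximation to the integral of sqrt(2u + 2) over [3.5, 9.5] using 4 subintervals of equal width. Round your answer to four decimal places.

23.0565

Δu = (9.5 − 3.5)/4 = 1.5.
f(3.5) ≈ 3.0000, f(5) ≈ 3.4641, f(6.5) ≈ 3.8730, f(8) ≈ 4.2426, f(9.5) ≈ 4.5826.
T_4 = (Δu/2)·[f(u_0) + 2f(u_1) + 2f(u_2) + 2f(u_3) + f(u_4)].
Sum ≈ 23.0565.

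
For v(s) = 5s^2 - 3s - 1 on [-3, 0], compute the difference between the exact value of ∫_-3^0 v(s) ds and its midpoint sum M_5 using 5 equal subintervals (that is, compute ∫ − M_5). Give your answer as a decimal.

0.45

Exact integral: ∫_-3^0 v(s) ds = 55.5.
M_5 = 55.05.
Error = 55.5 − 55.05 = 0.45.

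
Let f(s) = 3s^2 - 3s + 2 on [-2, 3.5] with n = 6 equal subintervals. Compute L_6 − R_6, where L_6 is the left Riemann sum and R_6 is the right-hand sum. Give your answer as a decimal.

-7.5625

L_6 ≈ 48.02951.
R_6 ≈ 55.59201.
L_6 − R_6 = -7.5625.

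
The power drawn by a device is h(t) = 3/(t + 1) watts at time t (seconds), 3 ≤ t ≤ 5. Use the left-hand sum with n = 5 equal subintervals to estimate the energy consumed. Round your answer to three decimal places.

1.268

Δt = (5 − 3)/5 = 0.4.
Left endpoints: 3, 3.4, 3.8, 4.2, 4.6.
h(3) = 0.75, h(3.4) = 15/22, h(3.8) = 0.625, h(4.2) = 15/26, h(4.6) = 15/28.
Sum = Δt · [h(3) + h(3.4) + h(3.8) + h(4.2) + h(4.6)].
Sum ≈ 1.268.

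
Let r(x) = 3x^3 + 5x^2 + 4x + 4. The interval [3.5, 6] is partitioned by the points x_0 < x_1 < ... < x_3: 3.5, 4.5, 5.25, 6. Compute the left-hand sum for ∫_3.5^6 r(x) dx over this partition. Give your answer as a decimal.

Subinterval widths: 1, 0.75, 0.75.
Left endpoints: 3.5, 4.5, 5.25.
r(3.5) = 207.875, r(4.5) = 396.625, r(5.25) = 596.921875.
Sum = Σ Δx_i · r(x_i).
Sum = 953.03515625.

953.03515625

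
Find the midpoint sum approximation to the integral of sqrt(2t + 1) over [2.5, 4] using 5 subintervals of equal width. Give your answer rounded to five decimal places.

Δt = (4 − 2.5)/5 = 0.3.
Midpoints: 2.65, 2.95, 3.25, 3.55, 3.85.
f(2.65) ≈ 2.50998, f(2.95) ≈ 2.62679, f(3.25) ≈ 2.73861, f(3.55) ≈ 2.84605, f(3.85) ≈ 2.94958.
Sum = Δt · [f(2.65) + f(2.95) + f(3.25) + f(3.55) + f(3.85)].
Sum ≈ 4.10130.

4.10130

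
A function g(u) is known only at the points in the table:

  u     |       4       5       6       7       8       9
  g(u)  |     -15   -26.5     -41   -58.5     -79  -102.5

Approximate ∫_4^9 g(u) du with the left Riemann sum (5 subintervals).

-220

Δu = 1.
Sum = 1·[(-15) + (-26.5) + (-41) + (-58.5) + (-79)] = -220.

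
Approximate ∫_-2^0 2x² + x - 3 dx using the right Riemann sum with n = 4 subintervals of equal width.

-4

Δx = (0 − (-2))/4 = 0.5.
Right endpoints: -1.5, -1, -0.5, 0.
f(-1.5) = 0, f(-1) = -2, f(-0.5) = -3, f(0) = -3.
Sum = Δx · [f(-1.5) + f(-1) + f(-0.5) + f(0)].
Sum = -4.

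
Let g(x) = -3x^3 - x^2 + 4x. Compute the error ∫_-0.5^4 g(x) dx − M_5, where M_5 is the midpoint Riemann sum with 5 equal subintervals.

Exact integral: ∫_-0.5^4 g(x) dx = -181.828125.
M_5 = -176.7403125.
Error = -181.828125 − (-176.7403125) = -5.0878125.

-5.0878125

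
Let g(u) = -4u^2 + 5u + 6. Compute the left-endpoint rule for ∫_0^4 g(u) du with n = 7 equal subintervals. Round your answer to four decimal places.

Δu = (4 − 0)/7 = 4/7.
Left endpoints: 0, 4/7, 8/7, 12/7, 16/7, 20/7, 24/7.
g(0) = 6, g(4/7) = 370/49, g(8/7) = 318/49, g(12/7) = 138/49, g(16/7) = -170/49, g(20/7) = -606/49, g(24/7) = -1170/49.
Sum = Δu · [g(0) + g(4/7) + g(8/7) + ...].
Sum ≈ -9.6327.

-9.6327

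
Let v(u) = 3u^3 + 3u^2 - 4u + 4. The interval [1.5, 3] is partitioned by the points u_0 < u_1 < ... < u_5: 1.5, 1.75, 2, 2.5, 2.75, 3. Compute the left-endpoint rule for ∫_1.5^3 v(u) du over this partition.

Subinterval widths: 0.25, 0.25, 0.5, 0.25, 0.25.
Left endpoints: 1.5, 1.75, 2, 2.5, 2.75.
v(1.5) = 14.875, v(1.75) = 22.265625, v(2) = 32, v(2.5) = 59.625, v(2.75) = 78.078125.
Sum = Σ Δu_i · v(u_i).
Sum = 59.7109375.

59.7109375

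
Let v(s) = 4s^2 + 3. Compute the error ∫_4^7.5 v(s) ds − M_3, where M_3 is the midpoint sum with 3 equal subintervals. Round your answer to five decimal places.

Exact integral: ∫_4^7.5 v(s) ds ≈ 487.6666667.
M_3 ≈ 486.0787037.
Error ≈ 487.6666667 − 486.0787037 ≈ 1.58796.

1.58796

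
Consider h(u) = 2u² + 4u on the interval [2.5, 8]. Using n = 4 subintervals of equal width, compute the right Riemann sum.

Δu = (8 − 2.5)/4 = 1.375.
Right endpoints: 3.875, 5.25, 6.625, 8.
h(3.875) = 45.53125, h(5.25) = 76.125, h(6.625) = 114.28125, h(8) = 160.
Sum = Δu · [h(3.875) + h(5.25) + h(6.625) + h(8)].
Sum = 544.4140625.

544.4140625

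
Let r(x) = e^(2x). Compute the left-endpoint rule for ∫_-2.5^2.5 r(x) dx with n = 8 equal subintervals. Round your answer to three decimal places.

Δx = (2.5 − (-2.5))/8 = 0.625.
Left endpoints: -2.5, -1.875, -1.25, -0.625, 0, 0.625, 1.25, 1.875.
r(-2.5) ≈ 0.007, r(-1.875) ≈ 0.024, r(-1.25) ≈ 0.082, r(-0.625) ≈ 0.287, r(0) ≈ 1.000, r(0.625) ≈ 3.490, r(1.25) ≈ 12.182, r(1.875) ≈ 42.521.
Sum = Δx · [r(-2.5) + r(-1.875) + r(-1.25) + ...].
Sum ≈ 37.245.

37.245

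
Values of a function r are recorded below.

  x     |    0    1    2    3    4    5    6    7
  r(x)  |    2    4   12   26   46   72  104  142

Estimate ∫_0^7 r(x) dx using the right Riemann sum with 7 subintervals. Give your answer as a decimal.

Δx = 1.
Sum = 1·[4 + 12 + 26 + 46 + 72 + 104 + 142] = 406.

406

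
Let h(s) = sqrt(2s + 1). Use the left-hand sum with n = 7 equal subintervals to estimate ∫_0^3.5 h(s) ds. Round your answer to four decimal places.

6.7388

Δs = (3.5 − 0)/7 = 0.5.
Left endpoints: 0, 0.5, 1, 1.5, 2, 2.5, 3.
h(0) ≈ 1.0000, h(0.5) ≈ 1.4142, h(1) ≈ 1.7321, h(1.5) ≈ 2.0000, h(2) ≈ 2.2361, h(2.5) ≈ 2.4495, h(3) ≈ 2.6458.
Sum = Δs · [h(0) + h(0.5) + h(1) + ...].
Sum ≈ 6.7388.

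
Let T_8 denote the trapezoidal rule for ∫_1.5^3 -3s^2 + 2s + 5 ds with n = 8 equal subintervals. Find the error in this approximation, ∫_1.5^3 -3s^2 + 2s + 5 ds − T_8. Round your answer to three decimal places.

Exact integral: ∫_1.5^3 f(s) ds = -9.375.
T_8 ≈ -9.40137.
Error ≈ -9.375 − (-9.40137) ≈ 0.026.

0.026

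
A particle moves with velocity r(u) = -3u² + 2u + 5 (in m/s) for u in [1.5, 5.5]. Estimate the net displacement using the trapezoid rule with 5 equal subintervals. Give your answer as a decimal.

Δu = (5.5 − 1.5)/5 = 0.8.
r(1.5) = 1.25, r(2.3) = -6.27, r(3.1) = -17.63, r(3.9) = -32.83, r(4.7) = -51.87, r(5.5) = -74.75.
T_5 = (Δu/2)·[r(u_0) + 2r(u_1) + ... + 2r(u_{4}) + r(u_5)].
Sum = -116.28.

-116.28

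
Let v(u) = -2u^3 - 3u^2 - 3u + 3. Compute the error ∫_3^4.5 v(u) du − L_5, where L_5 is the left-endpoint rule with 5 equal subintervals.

Exact integral: ∫_3^4.5 v(u) du = -241.03125.
L_5 = -216.63.
Error = -241.03125 − (-216.63) = -24.40125.

-24.40125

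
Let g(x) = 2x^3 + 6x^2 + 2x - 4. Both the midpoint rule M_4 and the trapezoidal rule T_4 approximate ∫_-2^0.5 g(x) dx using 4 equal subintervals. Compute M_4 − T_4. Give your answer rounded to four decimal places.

M_4 ≈ -5.590820.
T_4 ≈ -5.224609.
M_4 − T_4 ≈ -0.3662.

-0.3662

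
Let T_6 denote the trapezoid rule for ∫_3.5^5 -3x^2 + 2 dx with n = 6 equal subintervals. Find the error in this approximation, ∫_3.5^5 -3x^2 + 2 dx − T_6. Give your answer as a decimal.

Exact integral: ∫_3.5^5 f(x) dx = -79.125.
T_6 = -79.171875.
Error = -79.125 − (-79.171875) = 0.046875.

0.046875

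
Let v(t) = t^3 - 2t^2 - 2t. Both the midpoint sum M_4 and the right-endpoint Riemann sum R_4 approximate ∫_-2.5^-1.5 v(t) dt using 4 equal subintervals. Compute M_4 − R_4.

-2.15625

M_4 = -12.625.
R_4 = -10.46875.
M_4 − R_4 = -2.15625.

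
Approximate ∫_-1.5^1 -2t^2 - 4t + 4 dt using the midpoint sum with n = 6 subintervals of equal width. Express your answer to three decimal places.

9.656

Δt = (1 − (-1.5))/6 = 5/12.
Midpoints: -31/24, -0.875, -11/24, -1/24, 0.375, 19/24.
f(-31/24) = 1679/288, f(-0.875) = 5.96875, f(-11/24) = 1559/288, f(-1/24) = 1199/288, f(0.375) = 2.21875, f(19/24) = -121/288.
Sum = Δt · [f(-31/24) + f(-0.875) + f(-11/24) + ...].
Sum ≈ 9.656.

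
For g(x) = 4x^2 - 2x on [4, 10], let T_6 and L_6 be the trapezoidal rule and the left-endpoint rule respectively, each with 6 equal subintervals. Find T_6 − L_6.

162

T_6 = 1168.
L_6 = 1006.
T_6 − L_6 = 162.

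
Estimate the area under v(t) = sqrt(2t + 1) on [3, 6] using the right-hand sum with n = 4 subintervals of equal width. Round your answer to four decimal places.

9.8059

Δt = (6 − 3)/4 = 0.75.
Right endpoints: 3.75, 4.5, 5.25, 6.
v(3.75) ≈ 2.9155, v(4.5) ≈ 3.1623, v(5.25) ≈ 3.3912, v(6) ≈ 3.6056.
Sum = Δt · [v(3.75) + v(4.5) + v(5.25) + v(6)].
Sum ≈ 9.8059.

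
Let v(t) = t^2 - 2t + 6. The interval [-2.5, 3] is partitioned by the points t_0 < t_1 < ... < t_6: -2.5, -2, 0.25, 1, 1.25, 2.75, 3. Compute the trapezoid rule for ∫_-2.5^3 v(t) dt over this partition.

Subinterval widths: 0.5, 2.25, 0.75, 0.25, 1.5, 0.25.
v(-2.5) = 17.25, v(-2) = 14, v(0.25) = 5.5625, v(1) = 5, v(1.25) = 5.0625, v(2.75) = 8.0625, v(3) = 9.
On each subinterval the trapezoid contributes (Δt_i/2)·[v(t_{i-1}) + v(t_i)].
Sum = 47.015625.

47.015625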